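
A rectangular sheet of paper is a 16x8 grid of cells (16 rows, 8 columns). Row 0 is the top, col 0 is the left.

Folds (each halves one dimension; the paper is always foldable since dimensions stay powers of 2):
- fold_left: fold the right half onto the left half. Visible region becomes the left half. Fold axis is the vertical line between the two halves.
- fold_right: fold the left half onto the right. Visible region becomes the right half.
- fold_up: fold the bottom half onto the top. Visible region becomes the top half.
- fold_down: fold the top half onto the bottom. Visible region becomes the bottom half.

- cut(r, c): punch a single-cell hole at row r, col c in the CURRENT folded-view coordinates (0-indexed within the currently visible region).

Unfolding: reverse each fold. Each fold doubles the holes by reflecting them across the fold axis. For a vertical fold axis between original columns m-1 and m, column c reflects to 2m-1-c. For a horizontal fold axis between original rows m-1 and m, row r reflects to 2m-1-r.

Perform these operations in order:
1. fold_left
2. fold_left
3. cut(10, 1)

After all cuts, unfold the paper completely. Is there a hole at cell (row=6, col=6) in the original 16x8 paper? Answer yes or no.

Op 1 fold_left: fold axis v@4; visible region now rows[0,16) x cols[0,4) = 16x4
Op 2 fold_left: fold axis v@2; visible region now rows[0,16) x cols[0,2) = 16x2
Op 3 cut(10, 1): punch at orig (10,1); cuts so far [(10, 1)]; region rows[0,16) x cols[0,2) = 16x2
Unfold 1 (reflect across v@2): 2 holes -> [(10, 1), (10, 2)]
Unfold 2 (reflect across v@4): 4 holes -> [(10, 1), (10, 2), (10, 5), (10, 6)]
Holes: [(10, 1), (10, 2), (10, 5), (10, 6)]

Answer: no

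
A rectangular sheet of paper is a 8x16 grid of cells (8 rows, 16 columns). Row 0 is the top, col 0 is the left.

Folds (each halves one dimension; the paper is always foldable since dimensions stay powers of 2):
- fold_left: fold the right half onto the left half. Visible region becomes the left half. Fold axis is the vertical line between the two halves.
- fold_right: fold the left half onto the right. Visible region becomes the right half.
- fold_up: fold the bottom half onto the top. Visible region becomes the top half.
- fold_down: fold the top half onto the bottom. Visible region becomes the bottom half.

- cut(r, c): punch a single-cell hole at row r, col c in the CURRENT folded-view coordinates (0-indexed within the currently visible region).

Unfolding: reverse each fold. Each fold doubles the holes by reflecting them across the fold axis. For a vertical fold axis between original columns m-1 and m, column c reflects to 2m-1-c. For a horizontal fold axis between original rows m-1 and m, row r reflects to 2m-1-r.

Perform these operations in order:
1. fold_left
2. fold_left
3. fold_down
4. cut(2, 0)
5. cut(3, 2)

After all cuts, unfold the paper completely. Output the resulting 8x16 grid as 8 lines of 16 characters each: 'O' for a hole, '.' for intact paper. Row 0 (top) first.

Op 1 fold_left: fold axis v@8; visible region now rows[0,8) x cols[0,8) = 8x8
Op 2 fold_left: fold axis v@4; visible region now rows[0,8) x cols[0,4) = 8x4
Op 3 fold_down: fold axis h@4; visible region now rows[4,8) x cols[0,4) = 4x4
Op 4 cut(2, 0): punch at orig (6,0); cuts so far [(6, 0)]; region rows[4,8) x cols[0,4) = 4x4
Op 5 cut(3, 2): punch at orig (7,2); cuts so far [(6, 0), (7, 2)]; region rows[4,8) x cols[0,4) = 4x4
Unfold 1 (reflect across h@4): 4 holes -> [(0, 2), (1, 0), (6, 0), (7, 2)]
Unfold 2 (reflect across v@4): 8 holes -> [(0, 2), (0, 5), (1, 0), (1, 7), (6, 0), (6, 7), (7, 2), (7, 5)]
Unfold 3 (reflect across v@8): 16 holes -> [(0, 2), (0, 5), (0, 10), (0, 13), (1, 0), (1, 7), (1, 8), (1, 15), (6, 0), (6, 7), (6, 8), (6, 15), (7, 2), (7, 5), (7, 10), (7, 13)]

Answer: ..O..O....O..O..
O......OO......O
................
................
................
................
O......OO......O
..O..O....O..O..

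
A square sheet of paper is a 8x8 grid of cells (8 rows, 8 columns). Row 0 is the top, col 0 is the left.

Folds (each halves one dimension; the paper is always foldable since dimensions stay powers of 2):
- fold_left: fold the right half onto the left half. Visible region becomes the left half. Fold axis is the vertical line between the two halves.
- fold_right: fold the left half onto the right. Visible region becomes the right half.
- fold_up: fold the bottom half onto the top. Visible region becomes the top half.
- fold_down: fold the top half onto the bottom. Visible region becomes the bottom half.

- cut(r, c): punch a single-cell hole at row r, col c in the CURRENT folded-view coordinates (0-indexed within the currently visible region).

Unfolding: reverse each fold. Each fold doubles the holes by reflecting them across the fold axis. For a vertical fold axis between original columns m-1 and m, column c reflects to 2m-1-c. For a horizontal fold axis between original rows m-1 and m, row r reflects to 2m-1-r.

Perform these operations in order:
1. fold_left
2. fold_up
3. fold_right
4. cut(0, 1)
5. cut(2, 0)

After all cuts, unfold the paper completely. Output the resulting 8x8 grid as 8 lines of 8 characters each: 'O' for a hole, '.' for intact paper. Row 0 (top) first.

Answer: O..OO..O
........
.OO..OO.
........
........
.OO..OO.
........
O..OO..O

Derivation:
Op 1 fold_left: fold axis v@4; visible region now rows[0,8) x cols[0,4) = 8x4
Op 2 fold_up: fold axis h@4; visible region now rows[0,4) x cols[0,4) = 4x4
Op 3 fold_right: fold axis v@2; visible region now rows[0,4) x cols[2,4) = 4x2
Op 4 cut(0, 1): punch at orig (0,3); cuts so far [(0, 3)]; region rows[0,4) x cols[2,4) = 4x2
Op 5 cut(2, 0): punch at orig (2,2); cuts so far [(0, 3), (2, 2)]; region rows[0,4) x cols[2,4) = 4x2
Unfold 1 (reflect across v@2): 4 holes -> [(0, 0), (0, 3), (2, 1), (2, 2)]
Unfold 2 (reflect across h@4): 8 holes -> [(0, 0), (0, 3), (2, 1), (2, 2), (5, 1), (5, 2), (7, 0), (7, 3)]
Unfold 3 (reflect across v@4): 16 holes -> [(0, 0), (0, 3), (0, 4), (0, 7), (2, 1), (2, 2), (2, 5), (2, 6), (5, 1), (5, 2), (5, 5), (5, 6), (7, 0), (7, 3), (7, 4), (7, 7)]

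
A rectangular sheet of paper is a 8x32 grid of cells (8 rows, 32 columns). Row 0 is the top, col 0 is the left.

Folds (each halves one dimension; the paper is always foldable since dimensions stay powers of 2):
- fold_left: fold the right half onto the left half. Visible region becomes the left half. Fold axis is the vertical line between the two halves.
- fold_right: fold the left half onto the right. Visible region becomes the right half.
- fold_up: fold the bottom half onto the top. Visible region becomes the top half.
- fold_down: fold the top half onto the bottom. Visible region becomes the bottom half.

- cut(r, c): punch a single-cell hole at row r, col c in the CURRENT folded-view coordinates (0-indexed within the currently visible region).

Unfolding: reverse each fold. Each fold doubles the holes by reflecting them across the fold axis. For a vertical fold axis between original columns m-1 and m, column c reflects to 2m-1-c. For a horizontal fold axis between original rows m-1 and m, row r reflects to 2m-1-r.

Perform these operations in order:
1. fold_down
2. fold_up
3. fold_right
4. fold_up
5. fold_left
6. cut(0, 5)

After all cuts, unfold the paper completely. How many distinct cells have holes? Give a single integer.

Op 1 fold_down: fold axis h@4; visible region now rows[4,8) x cols[0,32) = 4x32
Op 2 fold_up: fold axis h@6; visible region now rows[4,6) x cols[0,32) = 2x32
Op 3 fold_right: fold axis v@16; visible region now rows[4,6) x cols[16,32) = 2x16
Op 4 fold_up: fold axis h@5; visible region now rows[4,5) x cols[16,32) = 1x16
Op 5 fold_left: fold axis v@24; visible region now rows[4,5) x cols[16,24) = 1x8
Op 6 cut(0, 5): punch at orig (4,21); cuts so far [(4, 21)]; region rows[4,5) x cols[16,24) = 1x8
Unfold 1 (reflect across v@24): 2 holes -> [(4, 21), (4, 26)]
Unfold 2 (reflect across h@5): 4 holes -> [(4, 21), (4, 26), (5, 21), (5, 26)]
Unfold 3 (reflect across v@16): 8 holes -> [(4, 5), (4, 10), (4, 21), (4, 26), (5, 5), (5, 10), (5, 21), (5, 26)]
Unfold 4 (reflect across h@6): 16 holes -> [(4, 5), (4, 10), (4, 21), (4, 26), (5, 5), (5, 10), (5, 21), (5, 26), (6, 5), (6, 10), (6, 21), (6, 26), (7, 5), (7, 10), (7, 21), (7, 26)]
Unfold 5 (reflect across h@4): 32 holes -> [(0, 5), (0, 10), (0, 21), (0, 26), (1, 5), (1, 10), (1, 21), (1, 26), (2, 5), (2, 10), (2, 21), (2, 26), (3, 5), (3, 10), (3, 21), (3, 26), (4, 5), (4, 10), (4, 21), (4, 26), (5, 5), (5, 10), (5, 21), (5, 26), (6, 5), (6, 10), (6, 21), (6, 26), (7, 5), (7, 10), (7, 21), (7, 26)]

Answer: 32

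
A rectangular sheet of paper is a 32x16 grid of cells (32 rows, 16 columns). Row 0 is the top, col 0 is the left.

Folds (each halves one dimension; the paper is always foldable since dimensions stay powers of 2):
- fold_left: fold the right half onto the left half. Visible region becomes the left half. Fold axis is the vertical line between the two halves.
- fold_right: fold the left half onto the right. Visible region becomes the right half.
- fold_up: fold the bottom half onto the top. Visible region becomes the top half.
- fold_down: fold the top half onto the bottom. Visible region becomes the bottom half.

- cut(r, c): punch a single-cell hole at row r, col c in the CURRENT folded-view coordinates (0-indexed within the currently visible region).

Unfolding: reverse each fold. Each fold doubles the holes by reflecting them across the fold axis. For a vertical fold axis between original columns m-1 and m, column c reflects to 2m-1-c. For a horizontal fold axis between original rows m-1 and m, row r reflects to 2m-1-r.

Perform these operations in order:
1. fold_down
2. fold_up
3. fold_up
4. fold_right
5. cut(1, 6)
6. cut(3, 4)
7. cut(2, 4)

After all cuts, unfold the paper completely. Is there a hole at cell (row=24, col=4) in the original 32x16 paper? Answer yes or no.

Answer: no

Derivation:
Op 1 fold_down: fold axis h@16; visible region now rows[16,32) x cols[0,16) = 16x16
Op 2 fold_up: fold axis h@24; visible region now rows[16,24) x cols[0,16) = 8x16
Op 3 fold_up: fold axis h@20; visible region now rows[16,20) x cols[0,16) = 4x16
Op 4 fold_right: fold axis v@8; visible region now rows[16,20) x cols[8,16) = 4x8
Op 5 cut(1, 6): punch at orig (17,14); cuts so far [(17, 14)]; region rows[16,20) x cols[8,16) = 4x8
Op 6 cut(3, 4): punch at orig (19,12); cuts so far [(17, 14), (19, 12)]; region rows[16,20) x cols[8,16) = 4x8
Op 7 cut(2, 4): punch at orig (18,12); cuts so far [(17, 14), (18, 12), (19, 12)]; region rows[16,20) x cols[8,16) = 4x8
Unfold 1 (reflect across v@8): 6 holes -> [(17, 1), (17, 14), (18, 3), (18, 12), (19, 3), (19, 12)]
Unfold 2 (reflect across h@20): 12 holes -> [(17, 1), (17, 14), (18, 3), (18, 12), (19, 3), (19, 12), (20, 3), (20, 12), (21, 3), (21, 12), (22, 1), (22, 14)]
Unfold 3 (reflect across h@24): 24 holes -> [(17, 1), (17, 14), (18, 3), (18, 12), (19, 3), (19, 12), (20, 3), (20, 12), (21, 3), (21, 12), (22, 1), (22, 14), (25, 1), (25, 14), (26, 3), (26, 12), (27, 3), (27, 12), (28, 3), (28, 12), (29, 3), (29, 12), (30, 1), (30, 14)]
Unfold 4 (reflect across h@16): 48 holes -> [(1, 1), (1, 14), (2, 3), (2, 12), (3, 3), (3, 12), (4, 3), (4, 12), (5, 3), (5, 12), (6, 1), (6, 14), (9, 1), (9, 14), (10, 3), (10, 12), (11, 3), (11, 12), (12, 3), (12, 12), (13, 3), (13, 12), (14, 1), (14, 14), (17, 1), (17, 14), (18, 3), (18, 12), (19, 3), (19, 12), (20, 3), (20, 12), (21, 3), (21, 12), (22, 1), (22, 14), (25, 1), (25, 14), (26, 3), (26, 12), (27, 3), (27, 12), (28, 3), (28, 12), (29, 3), (29, 12), (30, 1), (30, 14)]
Holes: [(1, 1), (1, 14), (2, 3), (2, 12), (3, 3), (3, 12), (4, 3), (4, 12), (5, 3), (5, 12), (6, 1), (6, 14), (9, 1), (9, 14), (10, 3), (10, 12), (11, 3), (11, 12), (12, 3), (12, 12), (13, 3), (13, 12), (14, 1), (14, 14), (17, 1), (17, 14), (18, 3), (18, 12), (19, 3), (19, 12), (20, 3), (20, 12), (21, 3), (21, 12), (22, 1), (22, 14), (25, 1), (25, 14), (26, 3), (26, 12), (27, 3), (27, 12), (28, 3), (28, 12), (29, 3), (29, 12), (30, 1), (30, 14)]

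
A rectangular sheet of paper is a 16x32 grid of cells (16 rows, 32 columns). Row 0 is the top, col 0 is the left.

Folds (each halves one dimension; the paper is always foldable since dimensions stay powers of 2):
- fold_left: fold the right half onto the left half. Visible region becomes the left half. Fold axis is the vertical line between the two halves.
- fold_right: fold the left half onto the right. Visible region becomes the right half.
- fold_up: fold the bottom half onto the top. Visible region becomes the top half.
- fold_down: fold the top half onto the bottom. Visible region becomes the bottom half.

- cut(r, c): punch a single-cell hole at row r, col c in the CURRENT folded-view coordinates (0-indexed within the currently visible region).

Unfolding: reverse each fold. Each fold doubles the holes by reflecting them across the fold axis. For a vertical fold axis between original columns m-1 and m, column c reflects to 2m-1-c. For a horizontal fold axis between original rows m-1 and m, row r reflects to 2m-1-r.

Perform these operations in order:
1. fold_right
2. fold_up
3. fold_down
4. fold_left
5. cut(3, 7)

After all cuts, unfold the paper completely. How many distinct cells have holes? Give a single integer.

Answer: 16

Derivation:
Op 1 fold_right: fold axis v@16; visible region now rows[0,16) x cols[16,32) = 16x16
Op 2 fold_up: fold axis h@8; visible region now rows[0,8) x cols[16,32) = 8x16
Op 3 fold_down: fold axis h@4; visible region now rows[4,8) x cols[16,32) = 4x16
Op 4 fold_left: fold axis v@24; visible region now rows[4,8) x cols[16,24) = 4x8
Op 5 cut(3, 7): punch at orig (7,23); cuts so far [(7, 23)]; region rows[4,8) x cols[16,24) = 4x8
Unfold 1 (reflect across v@24): 2 holes -> [(7, 23), (7, 24)]
Unfold 2 (reflect across h@4): 4 holes -> [(0, 23), (0, 24), (7, 23), (7, 24)]
Unfold 3 (reflect across h@8): 8 holes -> [(0, 23), (0, 24), (7, 23), (7, 24), (8, 23), (8, 24), (15, 23), (15, 24)]
Unfold 4 (reflect across v@16): 16 holes -> [(0, 7), (0, 8), (0, 23), (0, 24), (7, 7), (7, 8), (7, 23), (7, 24), (8, 7), (8, 8), (8, 23), (8, 24), (15, 7), (15, 8), (15, 23), (15, 24)]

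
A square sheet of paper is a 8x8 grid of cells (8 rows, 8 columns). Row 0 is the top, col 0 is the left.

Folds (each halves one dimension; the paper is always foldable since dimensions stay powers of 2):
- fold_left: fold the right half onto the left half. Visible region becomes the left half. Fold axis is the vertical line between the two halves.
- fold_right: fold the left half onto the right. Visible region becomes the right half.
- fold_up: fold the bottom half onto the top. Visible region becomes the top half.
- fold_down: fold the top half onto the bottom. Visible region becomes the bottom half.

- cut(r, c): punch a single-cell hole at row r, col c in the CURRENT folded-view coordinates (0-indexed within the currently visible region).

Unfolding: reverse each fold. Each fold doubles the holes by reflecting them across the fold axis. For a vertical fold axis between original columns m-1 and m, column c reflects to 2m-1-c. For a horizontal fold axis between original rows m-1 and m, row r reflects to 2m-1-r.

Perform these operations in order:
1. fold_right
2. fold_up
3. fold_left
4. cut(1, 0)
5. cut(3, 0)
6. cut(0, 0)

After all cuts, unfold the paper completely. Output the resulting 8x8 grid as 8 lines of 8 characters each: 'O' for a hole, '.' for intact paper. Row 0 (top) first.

Answer: O..OO..O
O..OO..O
........
O..OO..O
O..OO..O
........
O..OO..O
O..OO..O

Derivation:
Op 1 fold_right: fold axis v@4; visible region now rows[0,8) x cols[4,8) = 8x4
Op 2 fold_up: fold axis h@4; visible region now rows[0,4) x cols[4,8) = 4x4
Op 3 fold_left: fold axis v@6; visible region now rows[0,4) x cols[4,6) = 4x2
Op 4 cut(1, 0): punch at orig (1,4); cuts so far [(1, 4)]; region rows[0,4) x cols[4,6) = 4x2
Op 5 cut(3, 0): punch at orig (3,4); cuts so far [(1, 4), (3, 4)]; region rows[0,4) x cols[4,6) = 4x2
Op 6 cut(0, 0): punch at orig (0,4); cuts so far [(0, 4), (1, 4), (3, 4)]; region rows[0,4) x cols[4,6) = 4x2
Unfold 1 (reflect across v@6): 6 holes -> [(0, 4), (0, 7), (1, 4), (1, 7), (3, 4), (3, 7)]
Unfold 2 (reflect across h@4): 12 holes -> [(0, 4), (0, 7), (1, 4), (1, 7), (3, 4), (3, 7), (4, 4), (4, 7), (6, 4), (6, 7), (7, 4), (7, 7)]
Unfold 3 (reflect across v@4): 24 holes -> [(0, 0), (0, 3), (0, 4), (0, 7), (1, 0), (1, 3), (1, 4), (1, 7), (3, 0), (3, 3), (3, 4), (3, 7), (4, 0), (4, 3), (4, 4), (4, 7), (6, 0), (6, 3), (6, 4), (6, 7), (7, 0), (7, 3), (7, 4), (7, 7)]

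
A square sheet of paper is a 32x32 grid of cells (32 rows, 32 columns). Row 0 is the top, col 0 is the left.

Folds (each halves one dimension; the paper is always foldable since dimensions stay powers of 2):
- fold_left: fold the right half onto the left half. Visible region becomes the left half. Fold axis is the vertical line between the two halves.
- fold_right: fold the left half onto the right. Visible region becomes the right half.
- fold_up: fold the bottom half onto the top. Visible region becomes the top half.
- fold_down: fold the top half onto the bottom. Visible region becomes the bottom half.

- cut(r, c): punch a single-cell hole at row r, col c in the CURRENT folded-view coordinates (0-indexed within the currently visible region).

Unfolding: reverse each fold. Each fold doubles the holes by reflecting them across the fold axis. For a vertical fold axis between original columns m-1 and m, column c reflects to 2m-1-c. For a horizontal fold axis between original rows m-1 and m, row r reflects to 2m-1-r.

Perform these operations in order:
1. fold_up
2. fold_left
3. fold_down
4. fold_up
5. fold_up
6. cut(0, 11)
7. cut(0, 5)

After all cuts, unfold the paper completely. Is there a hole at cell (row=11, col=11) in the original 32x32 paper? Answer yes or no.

Answer: yes

Derivation:
Op 1 fold_up: fold axis h@16; visible region now rows[0,16) x cols[0,32) = 16x32
Op 2 fold_left: fold axis v@16; visible region now rows[0,16) x cols[0,16) = 16x16
Op 3 fold_down: fold axis h@8; visible region now rows[8,16) x cols[0,16) = 8x16
Op 4 fold_up: fold axis h@12; visible region now rows[8,12) x cols[0,16) = 4x16
Op 5 fold_up: fold axis h@10; visible region now rows[8,10) x cols[0,16) = 2x16
Op 6 cut(0, 11): punch at orig (8,11); cuts so far [(8, 11)]; region rows[8,10) x cols[0,16) = 2x16
Op 7 cut(0, 5): punch at orig (8,5); cuts so far [(8, 5), (8, 11)]; region rows[8,10) x cols[0,16) = 2x16
Unfold 1 (reflect across h@10): 4 holes -> [(8, 5), (8, 11), (11, 5), (11, 11)]
Unfold 2 (reflect across h@12): 8 holes -> [(8, 5), (8, 11), (11, 5), (11, 11), (12, 5), (12, 11), (15, 5), (15, 11)]
Unfold 3 (reflect across h@8): 16 holes -> [(0, 5), (0, 11), (3, 5), (3, 11), (4, 5), (4, 11), (7, 5), (7, 11), (8, 5), (8, 11), (11, 5), (11, 11), (12, 5), (12, 11), (15, 5), (15, 11)]
Unfold 4 (reflect across v@16): 32 holes -> [(0, 5), (0, 11), (0, 20), (0, 26), (3, 5), (3, 11), (3, 20), (3, 26), (4, 5), (4, 11), (4, 20), (4, 26), (7, 5), (7, 11), (7, 20), (7, 26), (8, 5), (8, 11), (8, 20), (8, 26), (11, 5), (11, 11), (11, 20), (11, 26), (12, 5), (12, 11), (12, 20), (12, 26), (15, 5), (15, 11), (15, 20), (15, 26)]
Unfold 5 (reflect across h@16): 64 holes -> [(0, 5), (0, 11), (0, 20), (0, 26), (3, 5), (3, 11), (3, 20), (3, 26), (4, 5), (4, 11), (4, 20), (4, 26), (7, 5), (7, 11), (7, 20), (7, 26), (8, 5), (8, 11), (8, 20), (8, 26), (11, 5), (11, 11), (11, 20), (11, 26), (12, 5), (12, 11), (12, 20), (12, 26), (15, 5), (15, 11), (15, 20), (15, 26), (16, 5), (16, 11), (16, 20), (16, 26), (19, 5), (19, 11), (19, 20), (19, 26), (20, 5), (20, 11), (20, 20), (20, 26), (23, 5), (23, 11), (23, 20), (23, 26), (24, 5), (24, 11), (24, 20), (24, 26), (27, 5), (27, 11), (27, 20), (27, 26), (28, 5), (28, 11), (28, 20), (28, 26), (31, 5), (31, 11), (31, 20), (31, 26)]
Holes: [(0, 5), (0, 11), (0, 20), (0, 26), (3, 5), (3, 11), (3, 20), (3, 26), (4, 5), (4, 11), (4, 20), (4, 26), (7, 5), (7, 11), (7, 20), (7, 26), (8, 5), (8, 11), (8, 20), (8, 26), (11, 5), (11, 11), (11, 20), (11, 26), (12, 5), (12, 11), (12, 20), (12, 26), (15, 5), (15, 11), (15, 20), (15, 26), (16, 5), (16, 11), (16, 20), (16, 26), (19, 5), (19, 11), (19, 20), (19, 26), (20, 5), (20, 11), (20, 20), (20, 26), (23, 5), (23, 11), (23, 20), (23, 26), (24, 5), (24, 11), (24, 20), (24, 26), (27, 5), (27, 11), (27, 20), (27, 26), (28, 5), (28, 11), (28, 20), (28, 26), (31, 5), (31, 11), (31, 20), (31, 26)]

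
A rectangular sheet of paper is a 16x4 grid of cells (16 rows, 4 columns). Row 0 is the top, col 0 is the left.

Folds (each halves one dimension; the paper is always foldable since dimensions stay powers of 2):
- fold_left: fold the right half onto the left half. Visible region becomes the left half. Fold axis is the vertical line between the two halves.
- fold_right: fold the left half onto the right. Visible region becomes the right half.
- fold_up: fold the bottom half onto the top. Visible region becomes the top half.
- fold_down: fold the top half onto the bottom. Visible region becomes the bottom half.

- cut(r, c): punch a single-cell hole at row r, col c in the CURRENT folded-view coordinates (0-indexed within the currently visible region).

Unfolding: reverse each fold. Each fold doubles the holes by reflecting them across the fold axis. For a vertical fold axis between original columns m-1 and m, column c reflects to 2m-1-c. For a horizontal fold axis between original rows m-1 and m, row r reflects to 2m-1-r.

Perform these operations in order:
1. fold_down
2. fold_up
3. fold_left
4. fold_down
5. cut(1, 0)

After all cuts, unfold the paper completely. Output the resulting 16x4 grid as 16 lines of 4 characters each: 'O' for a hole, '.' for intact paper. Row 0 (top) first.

Answer: O..O
....
....
O..O
O..O
....
....
O..O
O..O
....
....
O..O
O..O
....
....
O..O

Derivation:
Op 1 fold_down: fold axis h@8; visible region now rows[8,16) x cols[0,4) = 8x4
Op 2 fold_up: fold axis h@12; visible region now rows[8,12) x cols[0,4) = 4x4
Op 3 fold_left: fold axis v@2; visible region now rows[8,12) x cols[0,2) = 4x2
Op 4 fold_down: fold axis h@10; visible region now rows[10,12) x cols[0,2) = 2x2
Op 5 cut(1, 0): punch at orig (11,0); cuts so far [(11, 0)]; region rows[10,12) x cols[0,2) = 2x2
Unfold 1 (reflect across h@10): 2 holes -> [(8, 0), (11, 0)]
Unfold 2 (reflect across v@2): 4 holes -> [(8, 0), (8, 3), (11, 0), (11, 3)]
Unfold 3 (reflect across h@12): 8 holes -> [(8, 0), (8, 3), (11, 0), (11, 3), (12, 0), (12, 3), (15, 0), (15, 3)]
Unfold 4 (reflect across h@8): 16 holes -> [(0, 0), (0, 3), (3, 0), (3, 3), (4, 0), (4, 3), (7, 0), (7, 3), (8, 0), (8, 3), (11, 0), (11, 3), (12, 0), (12, 3), (15, 0), (15, 3)]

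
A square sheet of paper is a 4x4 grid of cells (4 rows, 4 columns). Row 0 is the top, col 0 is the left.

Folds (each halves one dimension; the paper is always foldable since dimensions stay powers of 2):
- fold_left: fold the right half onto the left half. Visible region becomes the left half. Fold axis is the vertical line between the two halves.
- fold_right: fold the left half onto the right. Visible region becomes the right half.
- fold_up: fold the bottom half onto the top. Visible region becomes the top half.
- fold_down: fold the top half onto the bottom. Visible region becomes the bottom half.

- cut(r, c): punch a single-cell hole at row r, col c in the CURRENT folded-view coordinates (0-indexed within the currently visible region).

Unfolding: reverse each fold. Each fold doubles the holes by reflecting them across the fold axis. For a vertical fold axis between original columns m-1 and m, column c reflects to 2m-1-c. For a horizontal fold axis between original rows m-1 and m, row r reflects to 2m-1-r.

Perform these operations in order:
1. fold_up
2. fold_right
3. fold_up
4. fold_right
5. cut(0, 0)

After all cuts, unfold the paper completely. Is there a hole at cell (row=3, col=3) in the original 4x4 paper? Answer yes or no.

Op 1 fold_up: fold axis h@2; visible region now rows[0,2) x cols[0,4) = 2x4
Op 2 fold_right: fold axis v@2; visible region now rows[0,2) x cols[2,4) = 2x2
Op 3 fold_up: fold axis h@1; visible region now rows[0,1) x cols[2,4) = 1x2
Op 4 fold_right: fold axis v@3; visible region now rows[0,1) x cols[3,4) = 1x1
Op 5 cut(0, 0): punch at orig (0,3); cuts so far [(0, 3)]; region rows[0,1) x cols[3,4) = 1x1
Unfold 1 (reflect across v@3): 2 holes -> [(0, 2), (0, 3)]
Unfold 2 (reflect across h@1): 4 holes -> [(0, 2), (0, 3), (1, 2), (1, 3)]
Unfold 3 (reflect across v@2): 8 holes -> [(0, 0), (0, 1), (0, 2), (0, 3), (1, 0), (1, 1), (1, 2), (1, 3)]
Unfold 4 (reflect across h@2): 16 holes -> [(0, 0), (0, 1), (0, 2), (0, 3), (1, 0), (1, 1), (1, 2), (1, 3), (2, 0), (2, 1), (2, 2), (2, 3), (3, 0), (3, 1), (3, 2), (3, 3)]
Holes: [(0, 0), (0, 1), (0, 2), (0, 3), (1, 0), (1, 1), (1, 2), (1, 3), (2, 0), (2, 1), (2, 2), (2, 3), (3, 0), (3, 1), (3, 2), (3, 3)]

Answer: yes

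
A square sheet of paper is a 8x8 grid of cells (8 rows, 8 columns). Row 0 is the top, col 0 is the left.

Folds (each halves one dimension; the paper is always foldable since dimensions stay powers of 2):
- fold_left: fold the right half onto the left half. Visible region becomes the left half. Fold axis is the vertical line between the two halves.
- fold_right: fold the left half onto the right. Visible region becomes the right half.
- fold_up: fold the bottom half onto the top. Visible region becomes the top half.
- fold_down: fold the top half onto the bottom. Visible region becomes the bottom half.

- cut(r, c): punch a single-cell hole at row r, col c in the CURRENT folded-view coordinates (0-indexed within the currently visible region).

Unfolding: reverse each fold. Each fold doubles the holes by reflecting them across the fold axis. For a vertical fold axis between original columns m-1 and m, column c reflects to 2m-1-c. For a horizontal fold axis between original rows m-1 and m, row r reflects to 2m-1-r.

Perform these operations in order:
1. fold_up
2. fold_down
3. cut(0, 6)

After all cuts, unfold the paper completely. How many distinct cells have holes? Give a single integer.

Op 1 fold_up: fold axis h@4; visible region now rows[0,4) x cols[0,8) = 4x8
Op 2 fold_down: fold axis h@2; visible region now rows[2,4) x cols[0,8) = 2x8
Op 3 cut(0, 6): punch at orig (2,6); cuts so far [(2, 6)]; region rows[2,4) x cols[0,8) = 2x8
Unfold 1 (reflect across h@2): 2 holes -> [(1, 6), (2, 6)]
Unfold 2 (reflect across h@4): 4 holes -> [(1, 6), (2, 6), (5, 6), (6, 6)]

Answer: 4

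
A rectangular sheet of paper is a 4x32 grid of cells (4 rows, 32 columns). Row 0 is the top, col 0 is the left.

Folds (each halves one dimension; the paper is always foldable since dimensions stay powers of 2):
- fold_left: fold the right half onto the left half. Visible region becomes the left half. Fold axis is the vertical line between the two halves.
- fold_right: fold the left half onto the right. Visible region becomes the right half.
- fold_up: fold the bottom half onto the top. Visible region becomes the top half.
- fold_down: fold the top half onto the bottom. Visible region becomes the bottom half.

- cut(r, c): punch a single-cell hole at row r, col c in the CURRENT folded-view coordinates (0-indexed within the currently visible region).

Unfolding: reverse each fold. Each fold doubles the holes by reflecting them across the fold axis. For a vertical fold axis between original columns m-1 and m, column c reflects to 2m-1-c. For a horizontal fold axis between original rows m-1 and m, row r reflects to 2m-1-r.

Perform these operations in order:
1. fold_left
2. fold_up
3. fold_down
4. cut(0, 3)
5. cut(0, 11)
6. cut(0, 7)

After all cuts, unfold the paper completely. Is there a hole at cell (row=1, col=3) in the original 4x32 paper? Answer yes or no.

Op 1 fold_left: fold axis v@16; visible region now rows[0,4) x cols[0,16) = 4x16
Op 2 fold_up: fold axis h@2; visible region now rows[0,2) x cols[0,16) = 2x16
Op 3 fold_down: fold axis h@1; visible region now rows[1,2) x cols[0,16) = 1x16
Op 4 cut(0, 3): punch at orig (1,3); cuts so far [(1, 3)]; region rows[1,2) x cols[0,16) = 1x16
Op 5 cut(0, 11): punch at orig (1,11); cuts so far [(1, 3), (1, 11)]; region rows[1,2) x cols[0,16) = 1x16
Op 6 cut(0, 7): punch at orig (1,7); cuts so far [(1, 3), (1, 7), (1, 11)]; region rows[1,2) x cols[0,16) = 1x16
Unfold 1 (reflect across h@1): 6 holes -> [(0, 3), (0, 7), (0, 11), (1, 3), (1, 7), (1, 11)]
Unfold 2 (reflect across h@2): 12 holes -> [(0, 3), (0, 7), (0, 11), (1, 3), (1, 7), (1, 11), (2, 3), (2, 7), (2, 11), (3, 3), (3, 7), (3, 11)]
Unfold 3 (reflect across v@16): 24 holes -> [(0, 3), (0, 7), (0, 11), (0, 20), (0, 24), (0, 28), (1, 3), (1, 7), (1, 11), (1, 20), (1, 24), (1, 28), (2, 3), (2, 7), (2, 11), (2, 20), (2, 24), (2, 28), (3, 3), (3, 7), (3, 11), (3, 20), (3, 24), (3, 28)]
Holes: [(0, 3), (0, 7), (0, 11), (0, 20), (0, 24), (0, 28), (1, 3), (1, 7), (1, 11), (1, 20), (1, 24), (1, 28), (2, 3), (2, 7), (2, 11), (2, 20), (2, 24), (2, 28), (3, 3), (3, 7), (3, 11), (3, 20), (3, 24), (3, 28)]

Answer: yes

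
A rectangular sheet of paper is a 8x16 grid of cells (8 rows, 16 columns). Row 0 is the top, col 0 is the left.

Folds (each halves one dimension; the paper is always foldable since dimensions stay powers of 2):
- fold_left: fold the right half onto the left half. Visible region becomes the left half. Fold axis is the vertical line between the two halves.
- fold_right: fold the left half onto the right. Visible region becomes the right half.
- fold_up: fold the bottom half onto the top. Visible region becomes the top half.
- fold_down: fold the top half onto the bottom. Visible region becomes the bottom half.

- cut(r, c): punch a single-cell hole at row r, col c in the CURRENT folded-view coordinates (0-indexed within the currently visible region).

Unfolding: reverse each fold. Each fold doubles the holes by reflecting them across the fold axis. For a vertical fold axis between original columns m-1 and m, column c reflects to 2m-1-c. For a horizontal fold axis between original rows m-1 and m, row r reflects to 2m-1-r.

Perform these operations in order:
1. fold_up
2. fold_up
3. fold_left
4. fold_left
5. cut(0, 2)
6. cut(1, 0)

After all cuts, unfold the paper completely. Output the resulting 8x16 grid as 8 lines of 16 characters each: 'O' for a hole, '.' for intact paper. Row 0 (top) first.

Answer: ..O..O....O..O..
O......OO......O
O......OO......O
..O..O....O..O..
..O..O....O..O..
O......OO......O
O......OO......O
..O..O....O..O..

Derivation:
Op 1 fold_up: fold axis h@4; visible region now rows[0,4) x cols[0,16) = 4x16
Op 2 fold_up: fold axis h@2; visible region now rows[0,2) x cols[0,16) = 2x16
Op 3 fold_left: fold axis v@8; visible region now rows[0,2) x cols[0,8) = 2x8
Op 4 fold_left: fold axis v@4; visible region now rows[0,2) x cols[0,4) = 2x4
Op 5 cut(0, 2): punch at orig (0,2); cuts so far [(0, 2)]; region rows[0,2) x cols[0,4) = 2x4
Op 6 cut(1, 0): punch at orig (1,0); cuts so far [(0, 2), (1, 0)]; region rows[0,2) x cols[0,4) = 2x4
Unfold 1 (reflect across v@4): 4 holes -> [(0, 2), (0, 5), (1, 0), (1, 7)]
Unfold 2 (reflect across v@8): 8 holes -> [(0, 2), (0, 5), (0, 10), (0, 13), (1, 0), (1, 7), (1, 8), (1, 15)]
Unfold 3 (reflect across h@2): 16 holes -> [(0, 2), (0, 5), (0, 10), (0, 13), (1, 0), (1, 7), (1, 8), (1, 15), (2, 0), (2, 7), (2, 8), (2, 15), (3, 2), (3, 5), (3, 10), (3, 13)]
Unfold 4 (reflect across h@4): 32 holes -> [(0, 2), (0, 5), (0, 10), (0, 13), (1, 0), (1, 7), (1, 8), (1, 15), (2, 0), (2, 7), (2, 8), (2, 15), (3, 2), (3, 5), (3, 10), (3, 13), (4, 2), (4, 5), (4, 10), (4, 13), (5, 0), (5, 7), (5, 8), (5, 15), (6, 0), (6, 7), (6, 8), (6, 15), (7, 2), (7, 5), (7, 10), (7, 13)]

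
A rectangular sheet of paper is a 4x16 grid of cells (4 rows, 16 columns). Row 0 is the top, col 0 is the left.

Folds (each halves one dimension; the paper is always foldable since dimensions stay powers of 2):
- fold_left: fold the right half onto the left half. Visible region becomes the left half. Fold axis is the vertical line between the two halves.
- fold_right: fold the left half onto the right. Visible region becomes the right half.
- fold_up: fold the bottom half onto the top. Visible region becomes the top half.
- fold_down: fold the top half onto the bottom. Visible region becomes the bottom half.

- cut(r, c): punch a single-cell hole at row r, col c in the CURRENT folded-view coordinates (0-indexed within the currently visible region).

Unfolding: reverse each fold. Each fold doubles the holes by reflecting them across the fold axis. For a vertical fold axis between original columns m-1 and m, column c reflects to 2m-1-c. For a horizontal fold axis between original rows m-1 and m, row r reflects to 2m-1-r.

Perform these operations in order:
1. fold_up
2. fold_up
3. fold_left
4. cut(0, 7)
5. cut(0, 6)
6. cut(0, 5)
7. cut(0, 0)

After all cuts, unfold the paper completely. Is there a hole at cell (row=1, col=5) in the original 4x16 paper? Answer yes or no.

Answer: yes

Derivation:
Op 1 fold_up: fold axis h@2; visible region now rows[0,2) x cols[0,16) = 2x16
Op 2 fold_up: fold axis h@1; visible region now rows[0,1) x cols[0,16) = 1x16
Op 3 fold_left: fold axis v@8; visible region now rows[0,1) x cols[0,8) = 1x8
Op 4 cut(0, 7): punch at orig (0,7); cuts so far [(0, 7)]; region rows[0,1) x cols[0,8) = 1x8
Op 5 cut(0, 6): punch at orig (0,6); cuts so far [(0, 6), (0, 7)]; region rows[0,1) x cols[0,8) = 1x8
Op 6 cut(0, 5): punch at orig (0,5); cuts so far [(0, 5), (0, 6), (0, 7)]; region rows[0,1) x cols[0,8) = 1x8
Op 7 cut(0, 0): punch at orig (0,0); cuts so far [(0, 0), (0, 5), (0, 6), (0, 7)]; region rows[0,1) x cols[0,8) = 1x8
Unfold 1 (reflect across v@8): 8 holes -> [(0, 0), (0, 5), (0, 6), (0, 7), (0, 8), (0, 9), (0, 10), (0, 15)]
Unfold 2 (reflect across h@1): 16 holes -> [(0, 0), (0, 5), (0, 6), (0, 7), (0, 8), (0, 9), (0, 10), (0, 15), (1, 0), (1, 5), (1, 6), (1, 7), (1, 8), (1, 9), (1, 10), (1, 15)]
Unfold 3 (reflect across h@2): 32 holes -> [(0, 0), (0, 5), (0, 6), (0, 7), (0, 8), (0, 9), (0, 10), (0, 15), (1, 0), (1, 5), (1, 6), (1, 7), (1, 8), (1, 9), (1, 10), (1, 15), (2, 0), (2, 5), (2, 6), (2, 7), (2, 8), (2, 9), (2, 10), (2, 15), (3, 0), (3, 5), (3, 6), (3, 7), (3, 8), (3, 9), (3, 10), (3, 15)]
Holes: [(0, 0), (0, 5), (0, 6), (0, 7), (0, 8), (0, 9), (0, 10), (0, 15), (1, 0), (1, 5), (1, 6), (1, 7), (1, 8), (1, 9), (1, 10), (1, 15), (2, 0), (2, 5), (2, 6), (2, 7), (2, 8), (2, 9), (2, 10), (2, 15), (3, 0), (3, 5), (3, 6), (3, 7), (3, 8), (3, 9), (3, 10), (3, 15)]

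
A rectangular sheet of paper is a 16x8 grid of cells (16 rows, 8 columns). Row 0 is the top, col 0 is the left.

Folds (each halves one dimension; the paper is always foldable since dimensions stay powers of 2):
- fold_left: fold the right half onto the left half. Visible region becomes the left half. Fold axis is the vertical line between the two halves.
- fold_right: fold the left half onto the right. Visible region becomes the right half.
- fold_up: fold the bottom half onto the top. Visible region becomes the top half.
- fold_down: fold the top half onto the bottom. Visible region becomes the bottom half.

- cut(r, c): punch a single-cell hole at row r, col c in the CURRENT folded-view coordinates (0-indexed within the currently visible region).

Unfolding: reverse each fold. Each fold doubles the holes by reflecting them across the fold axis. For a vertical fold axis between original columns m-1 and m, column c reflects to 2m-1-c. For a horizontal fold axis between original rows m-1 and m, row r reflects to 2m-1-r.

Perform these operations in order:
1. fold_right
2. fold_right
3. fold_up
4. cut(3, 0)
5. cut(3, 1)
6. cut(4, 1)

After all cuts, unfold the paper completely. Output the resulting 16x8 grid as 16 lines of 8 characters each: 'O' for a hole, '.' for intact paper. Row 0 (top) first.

Answer: ........
........
........
OOOOOOOO
O..OO..O
........
........
........
........
........
........
O..OO..O
OOOOOOOO
........
........
........

Derivation:
Op 1 fold_right: fold axis v@4; visible region now rows[0,16) x cols[4,8) = 16x4
Op 2 fold_right: fold axis v@6; visible region now rows[0,16) x cols[6,8) = 16x2
Op 3 fold_up: fold axis h@8; visible region now rows[0,8) x cols[6,8) = 8x2
Op 4 cut(3, 0): punch at orig (3,6); cuts so far [(3, 6)]; region rows[0,8) x cols[6,8) = 8x2
Op 5 cut(3, 1): punch at orig (3,7); cuts so far [(3, 6), (3, 7)]; region rows[0,8) x cols[6,8) = 8x2
Op 6 cut(4, 1): punch at orig (4,7); cuts so far [(3, 6), (3, 7), (4, 7)]; region rows[0,8) x cols[6,8) = 8x2
Unfold 1 (reflect across h@8): 6 holes -> [(3, 6), (3, 7), (4, 7), (11, 7), (12, 6), (12, 7)]
Unfold 2 (reflect across v@6): 12 holes -> [(3, 4), (3, 5), (3, 6), (3, 7), (4, 4), (4, 7), (11, 4), (11, 7), (12, 4), (12, 5), (12, 6), (12, 7)]
Unfold 3 (reflect across v@4): 24 holes -> [(3, 0), (3, 1), (3, 2), (3, 3), (3, 4), (3, 5), (3, 6), (3, 7), (4, 0), (4, 3), (4, 4), (4, 7), (11, 0), (11, 3), (11, 4), (11, 7), (12, 0), (12, 1), (12, 2), (12, 3), (12, 4), (12, 5), (12, 6), (12, 7)]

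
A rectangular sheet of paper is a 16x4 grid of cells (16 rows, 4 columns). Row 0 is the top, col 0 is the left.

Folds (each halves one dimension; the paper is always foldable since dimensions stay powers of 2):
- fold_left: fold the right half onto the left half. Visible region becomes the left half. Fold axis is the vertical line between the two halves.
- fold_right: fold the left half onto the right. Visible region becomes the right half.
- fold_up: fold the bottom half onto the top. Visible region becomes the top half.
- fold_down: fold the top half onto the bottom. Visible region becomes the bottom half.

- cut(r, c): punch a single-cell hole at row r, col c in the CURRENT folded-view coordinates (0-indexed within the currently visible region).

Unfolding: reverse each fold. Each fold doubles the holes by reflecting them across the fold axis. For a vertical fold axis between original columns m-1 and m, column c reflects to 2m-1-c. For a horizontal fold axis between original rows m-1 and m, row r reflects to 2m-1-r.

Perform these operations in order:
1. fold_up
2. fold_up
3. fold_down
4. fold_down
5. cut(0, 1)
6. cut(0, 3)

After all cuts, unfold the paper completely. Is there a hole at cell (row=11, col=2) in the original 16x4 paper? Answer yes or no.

Answer: no

Derivation:
Op 1 fold_up: fold axis h@8; visible region now rows[0,8) x cols[0,4) = 8x4
Op 2 fold_up: fold axis h@4; visible region now rows[0,4) x cols[0,4) = 4x4
Op 3 fold_down: fold axis h@2; visible region now rows[2,4) x cols[0,4) = 2x4
Op 4 fold_down: fold axis h@3; visible region now rows[3,4) x cols[0,4) = 1x4
Op 5 cut(0, 1): punch at orig (3,1); cuts so far [(3, 1)]; region rows[3,4) x cols[0,4) = 1x4
Op 6 cut(0, 3): punch at orig (3,3); cuts so far [(3, 1), (3, 3)]; region rows[3,4) x cols[0,4) = 1x4
Unfold 1 (reflect across h@3): 4 holes -> [(2, 1), (2, 3), (3, 1), (3, 3)]
Unfold 2 (reflect across h@2): 8 holes -> [(0, 1), (0, 3), (1, 1), (1, 3), (2, 1), (2, 3), (3, 1), (3, 3)]
Unfold 3 (reflect across h@4): 16 holes -> [(0, 1), (0, 3), (1, 1), (1, 3), (2, 1), (2, 3), (3, 1), (3, 3), (4, 1), (4, 3), (5, 1), (5, 3), (6, 1), (6, 3), (7, 1), (7, 3)]
Unfold 4 (reflect across h@8): 32 holes -> [(0, 1), (0, 3), (1, 1), (1, 3), (2, 1), (2, 3), (3, 1), (3, 3), (4, 1), (4, 3), (5, 1), (5, 3), (6, 1), (6, 3), (7, 1), (7, 3), (8, 1), (8, 3), (9, 1), (9, 3), (10, 1), (10, 3), (11, 1), (11, 3), (12, 1), (12, 3), (13, 1), (13, 3), (14, 1), (14, 3), (15, 1), (15, 3)]
Holes: [(0, 1), (0, 3), (1, 1), (1, 3), (2, 1), (2, 3), (3, 1), (3, 3), (4, 1), (4, 3), (5, 1), (5, 3), (6, 1), (6, 3), (7, 1), (7, 3), (8, 1), (8, 3), (9, 1), (9, 3), (10, 1), (10, 3), (11, 1), (11, 3), (12, 1), (12, 3), (13, 1), (13, 3), (14, 1), (14, 3), (15, 1), (15, 3)]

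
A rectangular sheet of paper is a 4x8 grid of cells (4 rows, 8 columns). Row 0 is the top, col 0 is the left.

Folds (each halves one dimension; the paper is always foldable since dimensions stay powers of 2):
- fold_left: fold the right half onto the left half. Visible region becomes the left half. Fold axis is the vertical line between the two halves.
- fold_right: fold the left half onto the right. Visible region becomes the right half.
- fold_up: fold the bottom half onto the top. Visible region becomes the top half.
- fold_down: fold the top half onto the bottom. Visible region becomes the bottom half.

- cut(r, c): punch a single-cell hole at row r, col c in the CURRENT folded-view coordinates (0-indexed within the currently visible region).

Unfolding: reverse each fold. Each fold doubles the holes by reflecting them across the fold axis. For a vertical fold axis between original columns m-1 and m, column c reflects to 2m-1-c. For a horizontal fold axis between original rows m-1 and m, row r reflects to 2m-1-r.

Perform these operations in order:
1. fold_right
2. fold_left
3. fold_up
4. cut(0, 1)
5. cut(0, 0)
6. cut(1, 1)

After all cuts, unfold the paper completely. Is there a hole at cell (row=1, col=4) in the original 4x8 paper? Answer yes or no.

Answer: no

Derivation:
Op 1 fold_right: fold axis v@4; visible region now rows[0,4) x cols[4,8) = 4x4
Op 2 fold_left: fold axis v@6; visible region now rows[0,4) x cols[4,6) = 4x2
Op 3 fold_up: fold axis h@2; visible region now rows[0,2) x cols[4,6) = 2x2
Op 4 cut(0, 1): punch at orig (0,5); cuts so far [(0, 5)]; region rows[0,2) x cols[4,6) = 2x2
Op 5 cut(0, 0): punch at orig (0,4); cuts so far [(0, 4), (0, 5)]; region rows[0,2) x cols[4,6) = 2x2
Op 6 cut(1, 1): punch at orig (1,5); cuts so far [(0, 4), (0, 5), (1, 5)]; region rows[0,2) x cols[4,6) = 2x2
Unfold 1 (reflect across h@2): 6 holes -> [(0, 4), (0, 5), (1, 5), (2, 5), (3, 4), (3, 5)]
Unfold 2 (reflect across v@6): 12 holes -> [(0, 4), (0, 5), (0, 6), (0, 7), (1, 5), (1, 6), (2, 5), (2, 6), (3, 4), (3, 5), (3, 6), (3, 7)]
Unfold 3 (reflect across v@4): 24 holes -> [(0, 0), (0, 1), (0, 2), (0, 3), (0, 4), (0, 5), (0, 6), (0, 7), (1, 1), (1, 2), (1, 5), (1, 6), (2, 1), (2, 2), (2, 5), (2, 6), (3, 0), (3, 1), (3, 2), (3, 3), (3, 4), (3, 5), (3, 6), (3, 7)]
Holes: [(0, 0), (0, 1), (0, 2), (0, 3), (0, 4), (0, 5), (0, 6), (0, 7), (1, 1), (1, 2), (1, 5), (1, 6), (2, 1), (2, 2), (2, 5), (2, 6), (3, 0), (3, 1), (3, 2), (3, 3), (3, 4), (3, 5), (3, 6), (3, 7)]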